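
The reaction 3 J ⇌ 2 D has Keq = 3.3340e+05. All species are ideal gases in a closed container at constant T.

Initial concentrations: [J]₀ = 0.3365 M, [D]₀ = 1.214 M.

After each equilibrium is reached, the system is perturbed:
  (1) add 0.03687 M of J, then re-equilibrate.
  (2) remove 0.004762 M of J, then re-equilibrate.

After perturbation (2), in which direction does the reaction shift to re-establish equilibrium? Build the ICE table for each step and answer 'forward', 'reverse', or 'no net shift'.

Q₀ = 38.68 vs Keq = 3.3340e+05 ⇒ Q<K, forward
Step 1:
                   J          D
  Initial     0.3365      1.214
  Change     -0.3182     0.2122
  Equil      0.01827      1.426
  solve Keq expr → x = 0.1061; check Q = 3.3340e+05
Then add 0.03687 M of J.
Step 2:
                   J          D
  Initial    0.05514      1.426
  Change    -0.03666    0.02444
  Equil      0.01848      1.451
  solve Keq expr → x = 0.01222; check Q = 3.3340e+05
Then remove 0.004762 M of J.
Step 3:
                   J          D
  Initial    0.01372      1.451
  Change    0.004735  -0.003157
  Equil      0.01845      1.447
  solve Keq expr → x = -0.001578; check Q = 3.3340e+05

Direction: reverse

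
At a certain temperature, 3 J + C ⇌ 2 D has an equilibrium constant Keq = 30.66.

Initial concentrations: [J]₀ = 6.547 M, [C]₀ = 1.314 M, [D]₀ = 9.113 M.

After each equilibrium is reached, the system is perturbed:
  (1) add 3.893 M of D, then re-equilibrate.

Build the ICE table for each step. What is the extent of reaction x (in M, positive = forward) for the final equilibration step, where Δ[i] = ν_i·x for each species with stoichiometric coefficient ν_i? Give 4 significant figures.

x = -0.06796 M

Q₀ = 0.2252 vs Keq = 30.66 ⇒ Q<K, forward
Step 1:
                   J          C          D
  I            6.547      1.314      9.113
  C           -3.493     -1.164      2.328
  E            3.054     0.1498      11.44
  solve Keq expr → x = 1.164; check Q = 30.66
Then add 3.893 M of D.
Step 2:
                   J          C          D
  I            3.054     0.1498      15.33
  C           0.2039    0.06796    -0.1359
  E            3.258     0.2178       15.2
  solve Keq expr → x = -0.06796; check Q = 30.66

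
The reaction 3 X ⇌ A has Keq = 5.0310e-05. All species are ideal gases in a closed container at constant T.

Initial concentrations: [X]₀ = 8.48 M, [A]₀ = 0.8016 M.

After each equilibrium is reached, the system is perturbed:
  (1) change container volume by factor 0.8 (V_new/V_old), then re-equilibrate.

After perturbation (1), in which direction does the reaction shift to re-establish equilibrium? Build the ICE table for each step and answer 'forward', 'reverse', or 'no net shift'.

Direction: forward

Q₀ = 0.001315 vs Keq = 5.0310e-05 ⇒ Q>K, reverse
Step 1:
                   X          A
  I             8.48     0.8016
  C             2.22      -0.74
  E             10.7    0.06163
  solve Keq expr → x = -0.74; check Q = 5.0310e-05
Then change container volume by factor 0.8 (V_new/V_old).
Step 2:
                   X          A
  I            13.37    0.07704
  C          -0.1203    0.04011
  E            13.25     0.1172
  solve Keq expr → x = 0.04011; check Q = 5.0310e-05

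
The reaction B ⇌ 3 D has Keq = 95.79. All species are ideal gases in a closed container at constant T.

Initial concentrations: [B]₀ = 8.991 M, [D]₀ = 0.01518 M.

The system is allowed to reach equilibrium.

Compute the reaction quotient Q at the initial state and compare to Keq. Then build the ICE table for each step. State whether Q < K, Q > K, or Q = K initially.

Q₀ = 3.8905e-07 vs Keq = 95.79 ⇒ Q<K, forward
Step 1:
                  B         D
  I           8.991   0.01518
  C          -2.796     8.388
  E           6.195     8.403
  solve Keq expr → x = 2.796; check Q = 95.79

Q₀ = 3.8905e-07; Q < K (proceeds forward)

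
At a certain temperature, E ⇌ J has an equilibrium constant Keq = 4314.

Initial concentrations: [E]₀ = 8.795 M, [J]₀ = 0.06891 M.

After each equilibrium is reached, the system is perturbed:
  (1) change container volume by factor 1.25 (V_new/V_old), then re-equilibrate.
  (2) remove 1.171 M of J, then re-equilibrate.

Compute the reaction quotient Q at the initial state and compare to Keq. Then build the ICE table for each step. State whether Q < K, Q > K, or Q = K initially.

Q₀ = 0.007835 vs Keq = 4314 ⇒ Q<K, forward
Step 1:
                   E          J
  init         8.795    0.06891
  Δ           -8.793      8.793
  eq        0.002054      8.862
  solve Keq expr → x = 8.793; check Q = 4314
Then change container volume by factor 1.25 (V_new/V_old).
Step 2:
                   E          J
  init      0.001643      7.089
  Δ                0          0
  eq        0.001643      7.089
  solve Keq expr → x = 0; check Q = 4314
Then remove 1.171 M of J.
Step 3:
                   E          J
  init      0.001643      5.918
  Δ       -2.7138e-04 2.7138e-04
  eq        0.001372      5.919
  solve Keq expr → x = 2.7138e-04; check Q = 4314

Q₀ = 0.007835; Q < K (proceeds forward)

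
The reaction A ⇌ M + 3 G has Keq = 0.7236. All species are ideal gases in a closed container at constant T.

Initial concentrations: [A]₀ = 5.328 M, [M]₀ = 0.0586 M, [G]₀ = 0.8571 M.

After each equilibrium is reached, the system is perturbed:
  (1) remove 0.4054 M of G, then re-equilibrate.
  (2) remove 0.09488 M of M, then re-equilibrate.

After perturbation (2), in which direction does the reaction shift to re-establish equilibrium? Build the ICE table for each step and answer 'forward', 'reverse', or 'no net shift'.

Q₀ = 0.006925 vs Keq = 0.7236 ⇒ Q<K, forward
Step 1:
                   A          M          G
  I            5.328     0.0586     0.8571
  C          -0.3835     0.3835      1.151
  E            4.944     0.4421      2.008
  solve Keq expr → x = 0.3835; check Q = 0.7236
Then remove 0.4054 M of G.
Step 2:
                   A          M          G
  I            4.944     0.4421      1.602
  C         -0.09084    0.09084     0.2725
  E            4.854      0.533      1.875
  solve Keq expr → x = 0.09084; check Q = 0.7236
Then remove 0.09488 M of M.
Step 3:
                   A          M          G
  I            4.854     0.4381      1.875
  C         -0.02754    0.02754    0.08262
  E            4.826     0.4656      1.957
  solve Keq expr → x = 0.02754; check Q = 0.7236

Direction: forward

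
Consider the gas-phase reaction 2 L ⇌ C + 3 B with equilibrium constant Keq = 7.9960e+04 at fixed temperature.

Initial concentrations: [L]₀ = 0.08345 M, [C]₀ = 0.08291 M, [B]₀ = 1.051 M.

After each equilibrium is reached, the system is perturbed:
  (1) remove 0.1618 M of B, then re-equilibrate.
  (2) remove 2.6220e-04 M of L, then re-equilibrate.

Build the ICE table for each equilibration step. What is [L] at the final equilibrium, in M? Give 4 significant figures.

[L]_eq = 0.001267 M

Q₀ = 13.82 vs Keq = 7.9960e+04 ⇒ Q<K, forward
Step 1:
                   L          C          B
  init       0.08345    0.08291      1.051
  Δ         -0.08187    0.04093     0.1228
  eq        0.001583     0.1238      1.174
  solve Keq expr → x = 0.04093; check Q = 7.9960e+04
Then remove 0.1618 M of B.
Step 2:
                   L          C          B
  init      0.001583     0.1238      1.012
  Δ       -3.1400e-04 1.5700e-04 4.7100e-04
  eq        0.001269      0.124      1.012
  solve Keq expr → x = 1.5700e-04; check Q = 7.9960e+04
Then remove 2.6220e-04 M of L.
Step 3:
                   L          C          B
  init      0.001006      0.124      1.012
  Δ       2.6080e-04 -1.3040e-04 -3.9120e-04
  eq        0.001267     0.1239      1.012
  solve Keq expr → x = -1.3040e-04; check Q = 7.9960e+04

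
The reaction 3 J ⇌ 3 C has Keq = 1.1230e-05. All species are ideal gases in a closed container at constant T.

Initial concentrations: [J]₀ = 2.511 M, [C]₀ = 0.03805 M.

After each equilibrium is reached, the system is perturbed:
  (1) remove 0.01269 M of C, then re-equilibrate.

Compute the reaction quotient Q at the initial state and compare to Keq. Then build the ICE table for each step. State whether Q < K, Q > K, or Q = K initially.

Q₀ = 3.4796e-06 vs Keq = 1.1230e-05 ⇒ Q<K, forward
Step 1:
                   J          C
  Initial      2.511    0.03805
  Change    -0.01778    0.01778
  Equil        2.493    0.05583
  solve Keq expr → x = 0.005927; check Q = 1.1230e-05
Then remove 0.01269 M of C.
Step 2:
                   J          C
  Initial      2.493    0.04314
  Change    -0.01241    0.01241
  Equil        2.481    0.05555
  solve Keq expr → x = 0.004137; check Q = 1.1230e-05

Q₀ = 3.4796e-06; Q < K (proceeds forward)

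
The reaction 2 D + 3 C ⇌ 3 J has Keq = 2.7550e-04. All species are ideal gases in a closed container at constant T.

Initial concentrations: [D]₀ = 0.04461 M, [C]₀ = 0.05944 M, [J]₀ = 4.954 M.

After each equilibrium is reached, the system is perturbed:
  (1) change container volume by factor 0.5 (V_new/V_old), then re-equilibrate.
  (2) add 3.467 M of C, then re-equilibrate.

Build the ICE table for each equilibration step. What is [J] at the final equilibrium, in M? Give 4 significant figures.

Q₀ = 2.9092e+08 vs Keq = 2.7550e-04 ⇒ Q>K, reverse
Step 1:
                   D          C          J
  I          0.04461    0.05944      4.954
  C            2.908      4.362     -4.362
  E            2.953      4.421     0.5921
  solve Keq expr → x = -1.454; check Q = 2.7550e-04
Then change container volume by factor 0.5 (V_new/V_old).
Step 2:
                   D          C          J
  I            5.905      8.843      1.184
  C          -0.3442    -0.5164     0.5164
  E            5.561      8.326      1.701
  solve Keq expr → x = 0.1721; check Q = 2.7550e-04
Then add 3.467 M of C.
Step 3:
                   D          C          J
  I            5.561      11.79      1.701
  C          -0.3395    -0.5093     0.5093
  E            5.221      11.28       2.21
  solve Keq expr → x = 0.1698; check Q = 2.7550e-04

[J]_eq = 2.21 M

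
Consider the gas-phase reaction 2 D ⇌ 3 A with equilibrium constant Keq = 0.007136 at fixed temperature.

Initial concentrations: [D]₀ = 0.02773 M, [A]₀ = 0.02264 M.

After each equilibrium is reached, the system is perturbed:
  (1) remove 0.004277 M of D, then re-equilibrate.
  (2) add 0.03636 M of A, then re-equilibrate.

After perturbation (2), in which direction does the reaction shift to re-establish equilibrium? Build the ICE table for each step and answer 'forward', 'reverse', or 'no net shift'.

Q₀ = 0.01509 vs Keq = 0.007136 ⇒ Q>K, reverse
Step 1:
                   D          A
  I          0.02773    0.02264
  C         0.002608  -0.003913
  E          0.03034    0.01873
  solve Keq expr → x = -0.001304; check Q = 0.007136
Then remove 0.004277 M of D.
Step 2:
                   D          A
  I          0.02606    0.01873
  C       9.3468e-04  -0.001402
  E            0.027    0.01733
  solve Keq expr → x = -4.6734e-04; check Q = 0.007136
Then add 0.03636 M of A.
Step 3:
                   D          A
  I            0.027    0.05369
  C          0.01925   -0.02888
  E          0.04625    0.02481
  solve Keq expr → x = -0.009627; check Q = 0.007136

Direction: reverse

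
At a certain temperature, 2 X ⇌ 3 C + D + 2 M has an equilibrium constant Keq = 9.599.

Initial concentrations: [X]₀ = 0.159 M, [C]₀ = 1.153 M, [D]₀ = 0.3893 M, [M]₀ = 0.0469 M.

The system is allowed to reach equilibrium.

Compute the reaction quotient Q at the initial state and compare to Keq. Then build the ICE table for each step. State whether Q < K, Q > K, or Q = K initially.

Q₀ = 0.05192 vs Keq = 9.599 ⇒ Q<K, forward
Step 1:
                   X          C          D          M
  I            0.159      1.153     0.3893     0.0469
  C          -0.1086     0.1628    0.05428     0.1086
  E          0.05044      1.316     0.4436     0.1555
  solve Keq expr → x = 0.05428; check Q = 9.599

Q₀ = 0.05192; Q < K (proceeds forward)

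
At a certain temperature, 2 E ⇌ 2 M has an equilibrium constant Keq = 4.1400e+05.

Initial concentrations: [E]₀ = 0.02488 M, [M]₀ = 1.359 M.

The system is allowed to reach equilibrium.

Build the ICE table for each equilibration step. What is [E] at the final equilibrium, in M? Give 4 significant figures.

[E]_eq = 0.002147 M

Q₀ = 2984 vs Keq = 4.1400e+05 ⇒ Q<K, forward
Step 1:
                   E          M
  I          0.02488      1.359
  C         -0.02273    0.02273
  E         0.002147      1.382
  solve Keq expr → x = 0.01137; check Q = 4.1400e+05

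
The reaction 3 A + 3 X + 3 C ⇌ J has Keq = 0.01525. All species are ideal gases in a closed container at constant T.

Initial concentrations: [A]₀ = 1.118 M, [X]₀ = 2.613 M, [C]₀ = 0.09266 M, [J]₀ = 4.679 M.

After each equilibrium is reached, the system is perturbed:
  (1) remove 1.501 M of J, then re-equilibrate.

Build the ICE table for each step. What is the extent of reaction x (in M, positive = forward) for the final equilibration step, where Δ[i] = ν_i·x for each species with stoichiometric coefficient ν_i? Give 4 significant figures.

x = 0.0241 M

Q₀ = 235.9 vs Keq = 0.01525 ⇒ Q>K, reverse
Step 1:
                   A          X          C          J
  I            1.118      2.613    0.09266      4.679
  C           0.8649     0.8649     0.8649    -0.2883
  E            1.983      3.478     0.9575      4.391
  solve Keq expr → x = -0.2883; check Q = 0.01525
Then remove 1.501 M of J.
Step 2:
                   A          X          C          J
  I            1.983      3.478     0.9575       2.89
  C         -0.07231   -0.07231   -0.07231     0.0241
  E            1.911      3.406     0.8852      2.914
  solve Keq expr → x = 0.0241; check Q = 0.01525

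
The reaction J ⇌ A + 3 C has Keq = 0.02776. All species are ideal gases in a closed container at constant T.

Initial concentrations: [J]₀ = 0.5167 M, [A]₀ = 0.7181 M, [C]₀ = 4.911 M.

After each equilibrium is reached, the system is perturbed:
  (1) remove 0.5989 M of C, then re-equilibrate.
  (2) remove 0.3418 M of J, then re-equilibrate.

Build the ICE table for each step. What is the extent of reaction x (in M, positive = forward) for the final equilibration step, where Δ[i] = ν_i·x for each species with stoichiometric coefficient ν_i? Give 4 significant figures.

x = -9.1952e-04 M

Q₀ = 164.6 vs Keq = 0.02776 ⇒ Q>K, reverse
Step 1:
                  J         A         C
  init       0.5167    0.7181     4.911
  Δ          0.7165   -0.7165    -2.149
  eq          1.233  0.001625     2.762
  solve Keq expr → x = -0.7165; check Q = 0.02776
Then remove 0.5989 M of C.
Step 2:
                  J         A         C
  init        1.233  0.001625     2.163
  Δ        -0.00173   0.00173   0.00519
  eq          1.231  0.003355     2.168
  solve Keq expr → x = 0.00173; check Q = 0.02776
Then remove 0.3418 M of J.
Step 3:
                  J         A         C
  init       0.8896  0.003355     2.168
  Δ       9.1952e-04 -9.1952e-04 -0.002759
  eq         0.8906  0.002436     2.165
  solve Keq expr → x = -9.1952e-04; check Q = 0.02776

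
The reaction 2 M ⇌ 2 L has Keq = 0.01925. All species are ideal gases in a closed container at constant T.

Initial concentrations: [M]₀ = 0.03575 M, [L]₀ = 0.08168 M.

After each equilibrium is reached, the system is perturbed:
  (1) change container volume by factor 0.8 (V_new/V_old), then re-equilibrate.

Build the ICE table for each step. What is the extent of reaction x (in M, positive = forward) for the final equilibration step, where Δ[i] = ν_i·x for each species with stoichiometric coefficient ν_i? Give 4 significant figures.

Q₀ = 5.22 vs Keq = 0.01925 ⇒ Q>K, reverse
Step 1:
                    M           L
  init        0.03575     0.08168
  Δ           0.06737    -0.06737
  eq           0.1031     0.01431
  solve Keq expr → x = -0.03369; check Q = 0.01925
Then change container volume by factor 0.8 (V_new/V_old).
Step 2:
                    M           L
  init         0.1289     0.01788
  Δ                 0           0
  eq           0.1289     0.01788
  solve Keq expr → x = 0; check Q = 0.01925

x = 0 M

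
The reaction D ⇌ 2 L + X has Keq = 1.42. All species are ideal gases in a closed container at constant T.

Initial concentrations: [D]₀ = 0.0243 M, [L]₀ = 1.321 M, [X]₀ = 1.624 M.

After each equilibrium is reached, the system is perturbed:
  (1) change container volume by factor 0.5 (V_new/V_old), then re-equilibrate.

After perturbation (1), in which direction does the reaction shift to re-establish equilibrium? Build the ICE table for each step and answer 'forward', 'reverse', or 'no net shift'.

Q₀ = 116.6 vs Keq = 1.42 ⇒ Q>K, reverse
Step 1:
                  D         L         X
  Initial    0.0243     1.321     1.624
  Change      0.342    -0.684    -0.342
  Equil      0.3663     0.637     1.282
  solve Keq expr → x = -0.342; check Q = 1.42
Then change container volume by factor 0.5 (V_new/V_old).
Step 2:
                  D         L         X
  Initial    0.7326     1.274     2.564
  Change      0.249    -0.498    -0.249
  Equil      0.9816     0.776     2.315
  solve Keq expr → x = -0.249; check Q = 1.42

Direction: reverse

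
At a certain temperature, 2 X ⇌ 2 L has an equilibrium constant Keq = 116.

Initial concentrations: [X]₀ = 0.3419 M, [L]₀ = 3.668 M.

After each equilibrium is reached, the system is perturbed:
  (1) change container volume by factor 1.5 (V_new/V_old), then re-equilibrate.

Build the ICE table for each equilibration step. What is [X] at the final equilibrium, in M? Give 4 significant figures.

[X]_eq = 0.2271 M

Q₀ = 115.1 vs Keq = 116 ⇒ Q<K, forward
Step 1:
                   X          L
  init        0.3419      3.668
  Δ        -0.001221   0.001221
  eq          0.3407      3.669
  solve Keq expr → x = 6.1068e-04; check Q = 116
Then change container volume by factor 1.5 (V_new/V_old).
Step 2:
                   X          L
  init        0.2271      2.446
  Δ                0          0
  eq          0.2271      2.446
  solve Keq expr → x = 0; check Q = 116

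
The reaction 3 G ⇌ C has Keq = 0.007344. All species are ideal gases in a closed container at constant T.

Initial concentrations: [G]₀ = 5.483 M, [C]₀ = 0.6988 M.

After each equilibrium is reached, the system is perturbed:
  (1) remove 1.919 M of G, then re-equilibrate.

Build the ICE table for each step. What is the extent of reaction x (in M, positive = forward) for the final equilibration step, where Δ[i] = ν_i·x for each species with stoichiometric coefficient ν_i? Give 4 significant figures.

x = -0.3684 M

Q₀ = 0.004239 vs Keq = 0.007344 ⇒ Q<K, forward
Step 1:
                   G          C
  Initial      5.483     0.6988
  Change     -0.5494     0.1831
  Equil        4.934     0.8819
  solve Keq expr → x = 0.1831; check Q = 0.007344
Then remove 1.919 M of G.
Step 2:
                   G          C
  Initial      3.015     0.8819
  Change       1.105    -0.3684
  Equil         4.12     0.5135
  solve Keq expr → x = -0.3684; check Q = 0.007344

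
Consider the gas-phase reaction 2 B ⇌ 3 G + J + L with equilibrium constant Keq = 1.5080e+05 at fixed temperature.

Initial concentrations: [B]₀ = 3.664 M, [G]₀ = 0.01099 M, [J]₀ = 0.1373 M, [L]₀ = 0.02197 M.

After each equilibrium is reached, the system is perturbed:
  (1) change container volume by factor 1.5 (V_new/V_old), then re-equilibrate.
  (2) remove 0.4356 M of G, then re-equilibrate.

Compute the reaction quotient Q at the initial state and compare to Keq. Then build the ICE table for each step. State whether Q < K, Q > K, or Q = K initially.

Q₀ = 2.9825e-10 vs Keq = 1.5080e+05 ⇒ Q<K, forward
Step 1:
                   B          G          J          L
  Initial      3.664    0.01099     0.1373    0.02197
  Change      -3.603      5.404      1.801      1.801
  Equil      0.06102      5.415      1.939      1.823
  solve Keq expr → x = 1.801; check Q = 1.5080e+05
Then change container volume by factor 1.5 (V_new/V_old).
Step 2:
                   B          G          J          L
  Initial    0.04068       3.61      1.293      1.216
  Change    -0.01812    0.02719   0.009062   0.009062
  Equil      0.02256      3.637      1.302      1.225
  solve Keq expr → x = 0.009062; check Q = 1.5080e+05
Then remove 0.4356 M of G.
Step 3:
                   B          G          J          L
  Initial    0.02256      3.202      1.302      1.225
  Change   -0.003849   0.005773   0.001924   0.001924
  Equil      0.01871      3.208      1.304      1.227
  solve Keq expr → x = 0.001924; check Q = 1.5080e+05

Q₀ = 2.9825e-10; Q < K (proceeds forward)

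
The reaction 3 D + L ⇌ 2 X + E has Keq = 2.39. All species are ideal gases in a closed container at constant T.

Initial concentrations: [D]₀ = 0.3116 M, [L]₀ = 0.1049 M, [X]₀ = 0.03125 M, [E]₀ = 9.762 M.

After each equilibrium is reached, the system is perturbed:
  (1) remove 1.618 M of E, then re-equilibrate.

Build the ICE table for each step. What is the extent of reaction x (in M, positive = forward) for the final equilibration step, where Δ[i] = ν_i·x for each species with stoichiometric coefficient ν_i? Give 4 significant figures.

Q₀ = 3.004 vs Keq = 2.39 ⇒ Q>K, reverse
Step 1:
                    D           L           X           E
  init         0.3116      0.1049     0.03125       9.762
  Δ          0.003986    0.001329   -0.002657   -0.001329
  eq           0.3156      0.1062     0.02859       9.761
  solve Keq expr → x = -0.001329; check Q = 2.39
Then remove 1.618 M of E.
Step 2:
                    D           L           X           E
  init         0.3156      0.1062     0.02859       8.143
  Δ         -0.003138   -0.001046    0.002092    0.001046
  eq           0.3124      0.1052     0.03068       8.144
  solve Keq expr → x = 0.001046; check Q = 2.39

x = 0.001046 M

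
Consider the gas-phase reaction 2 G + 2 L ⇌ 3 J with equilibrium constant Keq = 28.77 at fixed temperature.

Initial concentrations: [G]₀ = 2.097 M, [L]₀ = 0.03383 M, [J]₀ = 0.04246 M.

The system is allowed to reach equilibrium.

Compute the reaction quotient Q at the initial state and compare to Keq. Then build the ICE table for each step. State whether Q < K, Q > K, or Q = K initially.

Q₀ = 0.01521 vs Keq = 28.77 ⇒ Q<K, forward
Step 1:
                   G          L          J
  I            2.097    0.03383    0.04246
  C         -0.03141   -0.03141    0.04712
  E            2.066    0.00242    0.08958
  solve Keq expr → x = 0.01571; check Q = 28.77

Q₀ = 0.01521; Q < K (proceeds forward)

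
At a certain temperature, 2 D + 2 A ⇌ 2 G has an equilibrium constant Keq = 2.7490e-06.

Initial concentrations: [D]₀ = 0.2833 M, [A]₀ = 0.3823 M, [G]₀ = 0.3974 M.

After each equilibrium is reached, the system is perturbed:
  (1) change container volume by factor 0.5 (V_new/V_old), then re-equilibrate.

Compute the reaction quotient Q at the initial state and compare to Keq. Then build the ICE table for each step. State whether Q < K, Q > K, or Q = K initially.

Q₀ = 13.46; Q > K (proceeds reverse)

Q₀ = 13.46 vs Keq = 2.7490e-06 ⇒ Q>K, reverse
Step 1:
                   D          A          G
  I           0.2833     0.3823     0.3974
  C           0.3965     0.3965    -0.3965
  E           0.6798     0.7788 8.7785e-04
  solve Keq expr → x = -0.1983; check Q = 2.7490e-06
Then change container volume by factor 0.5 (V_new/V_old).
Step 2:
                   D          A          G
  I             1.36      1.558   0.001756
  C        -0.001747  -0.001747   0.001747
  E            1.358      1.556   0.003503
  solve Keq expr → x = 8.7363e-04; check Q = 2.7490e-06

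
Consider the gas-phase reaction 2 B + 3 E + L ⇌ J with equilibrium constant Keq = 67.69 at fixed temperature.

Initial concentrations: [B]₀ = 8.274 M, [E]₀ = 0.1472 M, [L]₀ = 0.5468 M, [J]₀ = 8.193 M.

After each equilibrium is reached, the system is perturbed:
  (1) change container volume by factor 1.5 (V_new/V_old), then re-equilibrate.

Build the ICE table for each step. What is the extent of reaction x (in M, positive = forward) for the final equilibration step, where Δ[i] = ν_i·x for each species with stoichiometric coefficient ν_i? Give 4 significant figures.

Q₀ = 68.62 vs Keq = 67.69 ⇒ Q>K, reverse
Step 1:
                   B          E          L          J
  Initial      8.274     0.1472     0.5468      8.193
  Change  4.3085e-04 6.4628e-04 2.1543e-04 -2.1543e-04
  Equil        8.274     0.1478      0.547      8.193
  solve Keq expr → x = -2.1543e-04; check Q = 67.69
Then change container volume by factor 1.5 (V_new/V_old).
Step 2:
                   B          E          L          J
  Initial      5.516    0.09856     0.3647      5.462
  Change     0.05902    0.08854    0.02951   -0.02951
  Equil        5.575     0.1871     0.3942      5.432
  solve Keq expr → x = -0.02951; check Q = 67.69

x = -0.02951 M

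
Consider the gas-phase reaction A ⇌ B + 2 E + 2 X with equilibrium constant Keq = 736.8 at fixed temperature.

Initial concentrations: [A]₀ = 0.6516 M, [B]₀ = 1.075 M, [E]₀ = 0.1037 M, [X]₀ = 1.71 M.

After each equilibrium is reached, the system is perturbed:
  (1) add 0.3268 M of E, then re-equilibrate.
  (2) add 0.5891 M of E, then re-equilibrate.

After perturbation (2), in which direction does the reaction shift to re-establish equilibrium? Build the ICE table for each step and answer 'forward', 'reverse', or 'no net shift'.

Direction: reverse

Q₀ = 0.05188 vs Keq = 736.8 ⇒ Q<K, forward
Step 1:
                  A         B         E         X
  init       0.6516     1.075    0.1037      1.71
  Δ         -0.6161    0.6161     1.232     1.232
  eq        0.03546     1.691     1.336     2.942
  solve Keq expr → x = 0.6161; check Q = 736.8
Then add 0.3268 M of E.
Step 2:
                  A         B         E         X
  init      0.03546     1.691     1.663     2.942
  Δ         0.01579  -0.01579  -0.03159  -0.03159
  eq        0.05126     1.675     1.631     2.911
  solve Keq expr → x = -0.01579; check Q = 736.8
Then add 0.5891 M of E.
Step 3:
                  A         B         E         X
  init      0.05126     1.675      2.22     2.911
  Δ         0.03259  -0.03259  -0.06518  -0.06518
  eq        0.08385     1.643     2.155     2.846
  solve Keq expr → x = -0.03259; check Q = 736.8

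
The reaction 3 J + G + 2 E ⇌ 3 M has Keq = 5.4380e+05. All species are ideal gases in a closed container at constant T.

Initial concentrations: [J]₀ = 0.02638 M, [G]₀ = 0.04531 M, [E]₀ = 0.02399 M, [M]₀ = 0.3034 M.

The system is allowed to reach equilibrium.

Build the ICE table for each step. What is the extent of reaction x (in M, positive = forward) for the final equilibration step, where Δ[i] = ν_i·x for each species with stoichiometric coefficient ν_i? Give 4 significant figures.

Q₀ = 5.8340e+07 vs Keq = 5.4380e+05 ⇒ Q>K, reverse
Step 1:
                  J         G         E         M
  Initial   0.02638   0.04531   0.02399    0.3034
  Change    0.03701   0.01234   0.02467  -0.03701
  Equil     0.06339   0.05765   0.04866    0.2664
  solve Keq expr → x = -0.01234; check Q = 5.4380e+05

x = -0.01234 M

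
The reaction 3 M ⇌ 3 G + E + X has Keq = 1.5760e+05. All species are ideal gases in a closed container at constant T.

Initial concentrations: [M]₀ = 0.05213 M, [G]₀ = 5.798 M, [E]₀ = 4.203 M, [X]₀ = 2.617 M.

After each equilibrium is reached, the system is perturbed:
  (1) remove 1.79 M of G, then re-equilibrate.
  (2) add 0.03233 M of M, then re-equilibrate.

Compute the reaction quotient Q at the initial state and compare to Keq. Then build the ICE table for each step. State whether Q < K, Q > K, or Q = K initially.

Q₀ = 1.5133e+07 vs Keq = 1.5760e+05 ⇒ Q>K, reverse
Step 1:
                  M         G         E         X
  I         0.05213     5.798     4.203     2.617
  C          0.1765   -0.1765  -0.05883  -0.05883
  E          0.2286     5.622     4.144     2.558
  solve Keq expr → x = -0.05883; check Q = 1.5760e+05
Then remove 1.79 M of G.
Step 2:
                  M         G         E         X
  I          0.2286     3.832     4.144     2.558
  C        -0.06921   0.06921   0.02307   0.02307
  E          0.1594     3.901     4.167     2.581
  solve Keq expr → x = 0.02307; check Q = 1.5760e+05
Then add 0.03233 M of M.
Step 3:
                  M         G         E         X
  I          0.1917     3.901     4.167     2.581
  C        -0.03073   0.03073   0.01024   0.01024
  E           0.161     3.931     4.177     2.591
  solve Keq expr → x = 0.01024; check Q = 1.5760e+05

Q₀ = 1.5133e+07; Q > K (proceeds reverse)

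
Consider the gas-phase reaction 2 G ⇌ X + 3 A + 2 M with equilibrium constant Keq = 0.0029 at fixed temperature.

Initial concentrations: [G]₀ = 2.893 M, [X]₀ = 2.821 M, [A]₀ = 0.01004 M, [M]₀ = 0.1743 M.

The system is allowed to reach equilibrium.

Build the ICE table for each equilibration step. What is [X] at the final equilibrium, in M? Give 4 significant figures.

[X]_eq = 2.935 M

Q₀ = 1.0363e-08 vs Keq = 0.0029 ⇒ Q<K, forward
Step 1:
                   G          X          A          M
  I            2.893      2.821    0.01004     0.1743
  C          -0.2277     0.1138     0.3415     0.2277
  E            2.665      2.935     0.3515      0.402
  solve Keq expr → x = 0.1138; check Q = 0.0029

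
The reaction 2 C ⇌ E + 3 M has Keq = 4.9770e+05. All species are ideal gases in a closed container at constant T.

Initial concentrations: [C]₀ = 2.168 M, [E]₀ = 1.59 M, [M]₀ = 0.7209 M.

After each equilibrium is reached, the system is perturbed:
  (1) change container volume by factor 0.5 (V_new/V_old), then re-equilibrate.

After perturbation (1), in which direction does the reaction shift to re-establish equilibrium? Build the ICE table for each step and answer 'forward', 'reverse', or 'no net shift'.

Q₀ = 0.1267 vs Keq = 4.9770e+05 ⇒ Q<K, forward
Step 1:
                  C         E         M
  I           2.168      1.59    0.7209
  C           -2.15     1.075     3.225
  E         0.01814     2.665     3.946
  solve Keq expr → x = 1.075; check Q = 4.9770e+05
Then change container volume by factor 0.5 (V_new/V_old).
Step 2:
                  C         E         M
  I         0.03627      5.33     7.891
  C         0.03542  -0.01771  -0.05313
  E         0.07169     5.312     7.838
  solve Keq expr → x = -0.01771; check Q = 4.9770e+05

Direction: reverse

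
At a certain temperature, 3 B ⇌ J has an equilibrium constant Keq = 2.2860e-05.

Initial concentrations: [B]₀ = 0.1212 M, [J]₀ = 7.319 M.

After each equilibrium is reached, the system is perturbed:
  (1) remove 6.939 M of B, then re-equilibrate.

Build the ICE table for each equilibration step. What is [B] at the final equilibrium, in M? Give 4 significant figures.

Q₀ = 4111 vs Keq = 2.2860e-05 ⇒ Q>K, reverse
Step 1:
                  B         J
  init       0.1212     7.319
  Δ           21.28    -7.095
  eq          21.41    0.2242
  solve Keq expr → x = -7.095; check Q = 2.2860e-05
Then remove 6.939 M of B.
Step 2:
                  B         J
  init        14.47    0.2242
  Δ          0.4452   -0.1484
  eq          14.91    0.0758
  solve Keq expr → x = -0.1484; check Q = 2.2860e-05

[B]_eq = 14.91 M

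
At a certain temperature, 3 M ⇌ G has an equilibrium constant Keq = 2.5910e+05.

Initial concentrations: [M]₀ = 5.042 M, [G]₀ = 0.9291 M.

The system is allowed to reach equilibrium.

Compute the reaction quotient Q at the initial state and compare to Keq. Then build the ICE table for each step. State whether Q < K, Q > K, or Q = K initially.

Q₀ = 0.007249 vs Keq = 2.5910e+05 ⇒ Q<K, forward
Step 1:
                  M         G
  init        5.042    0.9291
  Δ           -5.02     1.673
  eq        0.02158     2.603
  solve Keq expr → x = 1.673; check Q = 2.5910e+05

Q₀ = 0.007249; Q < K (proceeds forward)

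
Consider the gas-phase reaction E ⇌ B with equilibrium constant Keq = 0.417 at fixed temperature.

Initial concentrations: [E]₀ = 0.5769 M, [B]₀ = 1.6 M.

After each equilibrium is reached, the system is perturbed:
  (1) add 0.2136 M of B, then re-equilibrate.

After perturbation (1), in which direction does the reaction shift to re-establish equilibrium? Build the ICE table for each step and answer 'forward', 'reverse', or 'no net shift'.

Q₀ = 2.773 vs Keq = 0.417 ⇒ Q>K, reverse
Step 1:
                  E         B
  I          0.5769       1.6
  C          0.9594   -0.9594
  E           1.536    0.6406
  solve Keq expr → x = -0.9594; check Q = 0.417
Then add 0.2136 M of B.
Step 2:
                  E         B
  I           1.536    0.8542
  C          0.1507   -0.1507
  E           1.687    0.7035
  solve Keq expr → x = -0.1507; check Q = 0.417

Direction: reverse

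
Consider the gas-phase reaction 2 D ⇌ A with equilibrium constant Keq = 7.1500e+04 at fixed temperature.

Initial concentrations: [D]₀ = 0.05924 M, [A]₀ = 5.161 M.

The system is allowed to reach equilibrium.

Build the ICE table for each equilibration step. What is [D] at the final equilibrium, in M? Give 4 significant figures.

[D]_eq = 0.008517 M

Q₀ = 1471 vs Keq = 7.1500e+04 ⇒ Q<K, forward
Step 1:
                    D           A
  Initial     0.05924       5.161
  Change     -0.05072     0.02536
  Equil      0.008517       5.186
  solve Keq expr → x = 0.02536; check Q = 7.1500e+04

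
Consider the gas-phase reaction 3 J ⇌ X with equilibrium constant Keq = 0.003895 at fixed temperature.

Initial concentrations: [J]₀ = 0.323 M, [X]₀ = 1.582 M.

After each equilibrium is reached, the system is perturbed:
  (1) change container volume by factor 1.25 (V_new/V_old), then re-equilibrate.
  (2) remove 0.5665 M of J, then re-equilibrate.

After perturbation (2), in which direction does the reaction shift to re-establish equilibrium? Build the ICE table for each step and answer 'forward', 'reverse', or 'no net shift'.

Q₀ = 46.95 vs Keq = 0.003895 ⇒ Q>K, reverse
Step 1:
                  J         X
  init        0.323     1.582
  Δ           3.879    -1.293
  eq          4.202     0.289
  solve Keq expr → x = -1.293; check Q = 0.003895
Then change container volume by factor 1.25 (V_new/V_old).
Step 2:
                  J         X
  init        3.362    0.2312
  Δ          0.1762  -0.05873
  eq          3.538    0.1725
  solve Keq expr → x = -0.05873; check Q = 0.003895
Then remove 0.5665 M of J.
Step 3:
                  J         X
  init        2.971    0.1725
  Δ           0.159    -0.053
  eq           3.13    0.1195
  solve Keq expr → x = -0.053; check Q = 0.003895

Direction: reverse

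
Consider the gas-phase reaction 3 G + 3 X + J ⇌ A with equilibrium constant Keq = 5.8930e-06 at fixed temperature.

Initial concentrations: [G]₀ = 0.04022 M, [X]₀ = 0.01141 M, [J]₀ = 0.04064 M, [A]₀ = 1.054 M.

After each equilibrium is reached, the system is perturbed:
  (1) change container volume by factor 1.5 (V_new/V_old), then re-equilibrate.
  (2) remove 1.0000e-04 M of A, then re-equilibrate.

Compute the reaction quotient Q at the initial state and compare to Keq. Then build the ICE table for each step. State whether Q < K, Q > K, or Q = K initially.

Q₀ = 2.6835e+11; Q > K (proceeds reverse)

Q₀ = 2.6835e+11 vs Keq = 5.8930e-06 ⇒ Q>K, reverse
Step 1:
                  G         X         J         A
  init      0.04022   0.01141   0.04064     1.054
  Δ           3.143     3.143     1.048    -1.048
  eq          3.183     3.154     1.088  0.006486
  solve Keq expr → x = -1.048; check Q = 5.8930e-06
Then change container volume by factor 1.5 (V_new/V_old).
Step 2:
                  G         X         J         A
  init        2.122     2.103    0.7254  0.004324
  Δ         0.01179   0.01179   0.00393  -0.00393
  eq          2.134     2.114    0.7294 3.9465e-04
  solve Keq expr → x = -0.00393; check Q = 5.8930e-06
Then remove 1.0000e-04 M of A.
Step 3:
                  G         X         J         A
  init        2.134     2.114    0.7294 2.9465e-04
  Δ       -2.9884e-04 -2.9884e-04 -9.9613e-05 9.9613e-05
  eq          2.133     2.114    0.7293 3.9426e-04
  solve Keq expr → x = 9.9613e-05; check Q = 5.8930e-06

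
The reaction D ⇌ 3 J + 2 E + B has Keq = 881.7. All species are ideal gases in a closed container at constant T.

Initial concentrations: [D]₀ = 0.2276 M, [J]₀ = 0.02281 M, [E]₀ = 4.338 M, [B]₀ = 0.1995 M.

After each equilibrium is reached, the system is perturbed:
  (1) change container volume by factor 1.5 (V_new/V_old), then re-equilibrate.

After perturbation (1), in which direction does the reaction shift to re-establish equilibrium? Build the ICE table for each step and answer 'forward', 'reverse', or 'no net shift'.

Direction: forward

Q₀ = 1.9576e-04 vs Keq = 881.7 ⇒ Q<K, forward
Step 1:
                   D          J          E          B
  I           0.2276    0.02281      4.338     0.1995
  C          -0.2239     0.6717     0.4478     0.2239
  E         0.003685     0.6946      4.786     0.4234
  solve Keq expr → x = 0.2239; check Q = 881.7
Then change container volume by factor 1.5 (V_new/V_old).
Step 2:
                   D          J          E          B
  I         0.002457      0.463      3.191     0.2823
  C        -0.002116   0.006349   0.004233   0.002116
  E       3.4046e-04     0.4694      3.195     0.2844
  solve Keq expr → x = 0.002116; check Q = 881.7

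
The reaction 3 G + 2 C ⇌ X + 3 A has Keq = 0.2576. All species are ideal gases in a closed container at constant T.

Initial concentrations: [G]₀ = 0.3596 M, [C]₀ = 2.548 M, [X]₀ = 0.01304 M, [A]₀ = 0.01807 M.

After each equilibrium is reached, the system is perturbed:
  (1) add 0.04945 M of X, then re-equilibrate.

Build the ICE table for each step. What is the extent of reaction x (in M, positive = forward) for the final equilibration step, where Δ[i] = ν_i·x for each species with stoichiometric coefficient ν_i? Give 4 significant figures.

Q₀ = 2.5486e-07 vs Keq = 0.2576 ⇒ Q<K, forward
Step 1:
                  G         C         X         A
  Initial    0.3596     2.548   0.01304   0.01807
  Change    -0.2508   -0.1672   0.08361    0.2508
  Equil      0.1088     2.381   0.09665    0.2689
  solve Keq expr → x = 0.08361; check Q = 0.2576
Then add 0.04945 M of X.
Step 2:
                  G         C         X         A
  Initial    0.1088     2.381    0.1461    0.2689
  Change    0.01018  0.006784 -0.003392  -0.01018
  Equil      0.1189     2.388    0.1427    0.2587
  solve Keq expr → x = -0.003392; check Q = 0.2576

x = -0.003392 M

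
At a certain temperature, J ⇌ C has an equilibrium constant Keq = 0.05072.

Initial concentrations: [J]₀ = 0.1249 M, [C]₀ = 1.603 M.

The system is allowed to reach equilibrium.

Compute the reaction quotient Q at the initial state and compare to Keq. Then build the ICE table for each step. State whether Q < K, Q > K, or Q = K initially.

Q₀ = 12.83 vs Keq = 0.05072 ⇒ Q>K, reverse
Step 1:
                  J         C
  Initial    0.1249     1.603
  Change       1.52     -1.52
  Equil       1.644   0.08341
  solve Keq expr → x = -1.52; check Q = 0.05072

Q₀ = 12.83; Q > K (proceeds reverse)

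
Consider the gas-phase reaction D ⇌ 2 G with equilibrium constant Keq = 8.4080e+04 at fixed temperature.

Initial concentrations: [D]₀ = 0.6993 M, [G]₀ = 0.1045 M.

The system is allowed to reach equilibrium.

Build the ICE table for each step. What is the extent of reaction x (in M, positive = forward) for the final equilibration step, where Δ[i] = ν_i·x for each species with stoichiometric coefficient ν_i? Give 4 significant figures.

Q₀ = 0.01562 vs Keq = 8.4080e+04 ⇒ Q<K, forward
Step 1:
                   D          G
  I           0.6993     0.1045
  C          -0.6993      1.399
  E       2.6869e-05      1.503
  solve Keq expr → x = 0.6993; check Q = 8.4080e+04

x = 0.6993 M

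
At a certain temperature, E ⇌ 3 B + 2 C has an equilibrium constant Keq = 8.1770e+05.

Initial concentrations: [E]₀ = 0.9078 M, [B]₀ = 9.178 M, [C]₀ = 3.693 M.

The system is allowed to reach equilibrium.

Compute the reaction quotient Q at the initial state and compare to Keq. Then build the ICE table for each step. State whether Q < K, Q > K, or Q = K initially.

Q₀ = 1.1615e+04 vs Keq = 8.1770e+05 ⇒ Q<K, forward
Step 1:
                   E          B          C
  I           0.9078      9.178      3.693
  C          -0.8504      2.551      1.701
  E          0.05741      11.73      5.394
  solve Keq expr → x = 0.8504; check Q = 8.1770e+05

Q₀ = 1.1615e+04; Q < K (proceeds forward)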